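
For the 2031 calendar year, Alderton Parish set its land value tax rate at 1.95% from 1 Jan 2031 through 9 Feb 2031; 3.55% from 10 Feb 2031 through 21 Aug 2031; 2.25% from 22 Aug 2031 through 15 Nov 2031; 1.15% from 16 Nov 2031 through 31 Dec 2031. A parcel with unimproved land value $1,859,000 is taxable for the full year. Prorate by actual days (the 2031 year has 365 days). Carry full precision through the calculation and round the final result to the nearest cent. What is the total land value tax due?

1 Jan – 9 Feb 2031: 40 days at 1.95% → $1,859,000 × 1.95% × 40/365 = $3,972.6575
10 Feb – 21 Aug 2031: 193 days at 3.55% → $1,859,000 × 3.55% × 193/365 = $34,895.7219
22 Aug – 15 Nov 2031: 86 days at 2.25% → $1,859,000 × 2.25% × 86/365 = $9,855.2466
16 Nov – 31 Dec 2031: 46 days at 1.15% → $1,859,000 × 1.15% × 46/365 = $2,694.2767
Total = $51,417.9027

$51,417.90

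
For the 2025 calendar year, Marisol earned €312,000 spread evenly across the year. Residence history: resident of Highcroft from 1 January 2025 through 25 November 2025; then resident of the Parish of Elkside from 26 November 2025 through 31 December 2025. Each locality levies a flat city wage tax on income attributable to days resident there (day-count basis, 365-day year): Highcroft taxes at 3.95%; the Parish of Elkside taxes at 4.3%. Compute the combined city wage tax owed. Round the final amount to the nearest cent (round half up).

€12,431.70

Highcroft, 1 January – 25 November 2025: 329 days → €312,000 × 3.95% × 329/365 = €11,108.4822
The Parish of Elkside, 26 November – 31 December 2025: 36 days → €312,000 × 4.3% × 36/365 = €1,323.2219
Total = €12,431.7041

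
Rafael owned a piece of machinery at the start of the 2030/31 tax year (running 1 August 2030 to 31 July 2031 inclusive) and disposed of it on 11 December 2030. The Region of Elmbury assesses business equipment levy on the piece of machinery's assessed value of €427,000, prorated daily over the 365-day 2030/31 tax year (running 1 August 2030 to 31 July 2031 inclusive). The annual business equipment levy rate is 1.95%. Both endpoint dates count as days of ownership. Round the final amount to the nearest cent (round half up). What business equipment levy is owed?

€3,034.04

Days held (1 August – 11 December 2030): 133 out of 365
Tax = €427,000 × 1.95% × 133/365 = €3,034.0397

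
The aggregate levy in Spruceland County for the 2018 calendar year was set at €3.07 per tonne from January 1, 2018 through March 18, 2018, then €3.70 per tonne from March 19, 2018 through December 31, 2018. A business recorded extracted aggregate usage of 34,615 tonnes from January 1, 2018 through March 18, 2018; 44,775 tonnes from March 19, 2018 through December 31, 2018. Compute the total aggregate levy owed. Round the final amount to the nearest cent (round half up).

January 1 – March 18, 2018: 34,615 tonnes at €3.07/tonne → €106268.05
March 19 – December 31, 2018: 44,775 tonnes at €3.70/tonne → €165667.50

€271935.55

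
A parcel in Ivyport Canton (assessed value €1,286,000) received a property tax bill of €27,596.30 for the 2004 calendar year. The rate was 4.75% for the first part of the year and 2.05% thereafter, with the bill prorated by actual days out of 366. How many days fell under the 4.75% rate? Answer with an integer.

Let d = days at the first rate; then 366 − d days at the second rate.
€1,286,000 × [4.75%·d + 2.05%·(366−d)] / 366 = €27,596.30
Solving gives d = 13, so the new rate took effect on 14 January 2004.

13 days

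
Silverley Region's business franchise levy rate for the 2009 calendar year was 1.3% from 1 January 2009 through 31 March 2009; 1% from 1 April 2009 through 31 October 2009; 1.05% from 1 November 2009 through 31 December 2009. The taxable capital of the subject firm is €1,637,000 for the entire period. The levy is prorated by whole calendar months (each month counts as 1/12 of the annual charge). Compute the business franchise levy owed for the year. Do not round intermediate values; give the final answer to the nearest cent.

€17,734.17

1 January – 31 March 2009: 3 months at 1.3% → €1,637,000 × 1.3% × 3/12 = €5,320.2500
1 April – 31 October 2009: 7 months at 1% → €1,637,000 × 1% × 7/12 = €9,549.1667
1 November – 31 December 2009: 2 months at 1.05% → €1,637,000 × 1.05% × 2/12 = €2,864.7500
Total = €17,734.1667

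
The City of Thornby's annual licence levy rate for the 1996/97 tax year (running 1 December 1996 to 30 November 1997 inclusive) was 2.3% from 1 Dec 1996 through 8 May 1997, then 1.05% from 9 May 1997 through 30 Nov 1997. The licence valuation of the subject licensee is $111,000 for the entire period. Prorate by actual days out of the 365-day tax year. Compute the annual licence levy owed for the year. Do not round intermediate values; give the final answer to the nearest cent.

1 Dec 1996 – 8 May 1997: 159 days at 2.3% → $111,000 × 2.3% × 159/365 = $1,112.1288
9 May – 30 Nov 1997: 206 days at 1.05% → $111,000 × 1.05% × 206/365 = $657.7890
Total = $1,769.9178

$1,769.92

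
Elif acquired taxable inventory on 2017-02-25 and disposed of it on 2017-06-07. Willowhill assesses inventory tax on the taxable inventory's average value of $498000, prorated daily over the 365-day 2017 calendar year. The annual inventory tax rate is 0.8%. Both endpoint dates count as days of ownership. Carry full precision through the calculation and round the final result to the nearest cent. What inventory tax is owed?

$1124.25

Days held (2017-02-25 to 2017-06-07): 103 out of 365
Tax = $498000 × 0.8% × 103/365 = $1124.2521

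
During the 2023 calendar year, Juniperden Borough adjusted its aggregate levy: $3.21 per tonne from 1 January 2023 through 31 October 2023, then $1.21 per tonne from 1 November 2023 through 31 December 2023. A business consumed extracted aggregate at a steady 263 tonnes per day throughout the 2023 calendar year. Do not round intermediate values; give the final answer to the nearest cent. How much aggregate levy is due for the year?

$276,057.95

1 January – 31 October 2023: 304 days × 263 tonnes/day = 79,952 tonnes at $3.21/tonne → $256,645.92
1 November – 31 December 2023: 61 days × 263 tonnes/day = 16,043 tonnes at $1.21/tonne → $19,412.03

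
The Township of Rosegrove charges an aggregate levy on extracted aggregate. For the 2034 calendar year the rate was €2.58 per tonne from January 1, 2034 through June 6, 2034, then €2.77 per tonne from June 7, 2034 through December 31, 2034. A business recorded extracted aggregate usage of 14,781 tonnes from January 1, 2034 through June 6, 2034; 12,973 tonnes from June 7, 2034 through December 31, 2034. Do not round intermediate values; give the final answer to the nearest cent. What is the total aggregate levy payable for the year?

€74,070.19

January 1 – June 6, 2034: 14,781 tonnes at €2.58/tonne → €38,134.98
June 7 – December 31, 2034: 12,973 tonnes at €2.77/tonne → €35,935.21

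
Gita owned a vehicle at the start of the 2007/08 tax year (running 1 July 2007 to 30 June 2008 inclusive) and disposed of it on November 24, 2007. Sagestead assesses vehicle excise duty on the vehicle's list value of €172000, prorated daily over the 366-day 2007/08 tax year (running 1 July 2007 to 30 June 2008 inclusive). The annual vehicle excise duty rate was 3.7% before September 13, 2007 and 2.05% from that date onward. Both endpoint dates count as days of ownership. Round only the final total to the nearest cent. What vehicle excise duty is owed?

€1989.98

July 1 – September 12, 2007: 74 days at 3.7% → €172000 × 3.7% × 74/366 = €1286.7104
September 13 – November 24, 2007: 73 days at 2.05% → €172000 × 2.05% × 73/366 = €703.2732
Total = €1989.9836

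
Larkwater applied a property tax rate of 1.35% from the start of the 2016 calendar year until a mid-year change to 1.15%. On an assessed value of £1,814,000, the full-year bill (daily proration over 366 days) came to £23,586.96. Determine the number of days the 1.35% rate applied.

275 days

Let d = days at the first rate; then 366 − d days at the second rate.
£1,814,000 × [1.35%·d + 1.15%·(366−d)] / 366 = £23,586.96
Solving gives d = 275, so the new rate took effect on October 2, 2016.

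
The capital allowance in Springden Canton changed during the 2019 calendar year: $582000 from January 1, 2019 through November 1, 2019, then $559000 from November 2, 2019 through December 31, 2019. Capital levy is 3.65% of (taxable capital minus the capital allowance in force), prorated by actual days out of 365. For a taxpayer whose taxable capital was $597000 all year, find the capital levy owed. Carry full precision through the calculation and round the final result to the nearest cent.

$685.50

January 1 – November 1, 2019: 305 days, exemption $582000 → ($597000 − $582000) × 3.65% × 305/365 = $457.5000
November 2 – December 31, 2019: 60 days, exemption $559000 → ($597000 − $559000) × 3.65% × 60/365 = $228.0000
Total = $685.5000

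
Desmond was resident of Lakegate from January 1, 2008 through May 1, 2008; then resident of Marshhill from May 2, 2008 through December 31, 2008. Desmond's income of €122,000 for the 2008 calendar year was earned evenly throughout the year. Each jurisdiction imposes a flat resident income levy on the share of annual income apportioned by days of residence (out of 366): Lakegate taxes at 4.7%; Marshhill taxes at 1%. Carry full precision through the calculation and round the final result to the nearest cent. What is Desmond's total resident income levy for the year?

Lakegate, January 1 – May 1, 2008: 122 days → €122,000 × 4.7% × 122/366 = €1,911.3333
Marshhill, May 2 – December 31, 2008: 244 days → €122,000 × 1% × 244/366 = €813.3333
Total = €2,724.6667

€2,724.67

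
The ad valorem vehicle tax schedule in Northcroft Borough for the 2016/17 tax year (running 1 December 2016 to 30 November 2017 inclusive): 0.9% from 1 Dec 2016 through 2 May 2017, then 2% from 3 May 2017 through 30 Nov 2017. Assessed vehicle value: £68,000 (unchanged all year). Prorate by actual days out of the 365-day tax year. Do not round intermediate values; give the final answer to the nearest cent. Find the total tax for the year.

£1,046.45

1 Dec 2016 – 2 May 2017: 153 days at 0.9% → £68,000 × 0.9% × 153/365 = £256.5370
3 May – 30 Nov 2017: 212 days at 2% → £68,000 × 2% × 212/365 = £789.9178
Total = £1,046.4548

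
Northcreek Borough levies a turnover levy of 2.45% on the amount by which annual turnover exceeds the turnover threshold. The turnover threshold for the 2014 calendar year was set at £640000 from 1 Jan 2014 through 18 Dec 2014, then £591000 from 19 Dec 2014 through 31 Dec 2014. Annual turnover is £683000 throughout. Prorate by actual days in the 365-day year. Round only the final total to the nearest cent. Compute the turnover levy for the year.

£1096.26

1 Jan – 18 Dec 2014: 352 days, exemption £640000 → (£683000 − £640000) × 2.45% × 352/365 = £1015.9781
19 Dec – 31 Dec 2014: 13 days, exemption £591000 → (£683000 − £591000) × 2.45% × 13/365 = £80.2795
Total = £1096.2575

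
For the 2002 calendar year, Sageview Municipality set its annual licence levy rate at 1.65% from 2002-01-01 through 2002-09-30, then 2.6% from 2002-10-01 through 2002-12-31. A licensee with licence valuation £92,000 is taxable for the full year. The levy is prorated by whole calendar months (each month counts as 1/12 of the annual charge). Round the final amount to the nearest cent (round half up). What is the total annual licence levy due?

£1,736.50

2002-01-01 to 2002-09-30: 9 months at 1.65% → £92,000 × 1.65% × 9/12 = £1,138.5000
2002-10-01 to 2002-12-31: 3 months at 2.6% → £92,000 × 2.6% × 3/12 = £598.0000
Total = £1,736.5000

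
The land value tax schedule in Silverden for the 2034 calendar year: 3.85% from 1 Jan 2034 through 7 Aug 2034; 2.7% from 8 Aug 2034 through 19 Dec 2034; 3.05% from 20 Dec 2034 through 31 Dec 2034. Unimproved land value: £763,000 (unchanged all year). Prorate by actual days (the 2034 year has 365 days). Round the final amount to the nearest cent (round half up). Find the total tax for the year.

£25,953.50

1 Jan – 7 Aug 2034: 219 days at 3.85% → £763,000 × 3.85% × 219/365 = £17,625.3000
8 Aug – 19 Dec 2034: 134 days at 2.7% → £763,000 × 2.7% × 134/365 = £7,563.1068
20 Dec – 31 Dec 2034: 12 days at 3.05% → £763,000 × 3.05% × 12/365 = £765.0904
Total = £25,953.4973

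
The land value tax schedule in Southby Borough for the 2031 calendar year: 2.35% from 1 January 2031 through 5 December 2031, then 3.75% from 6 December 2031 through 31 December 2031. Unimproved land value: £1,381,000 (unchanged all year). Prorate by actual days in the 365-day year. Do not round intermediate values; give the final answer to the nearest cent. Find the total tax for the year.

1 January – 5 December 2031: 339 days at 2.35% → £1,381,000 × 2.35% × 339/365 = £30,141.7438
6 December – 31 December 2031: 26 days at 3.75% → £1,381,000 × 3.75% × 26/365 = £3,688.9726
Total = £33,830.7164

£33,830.72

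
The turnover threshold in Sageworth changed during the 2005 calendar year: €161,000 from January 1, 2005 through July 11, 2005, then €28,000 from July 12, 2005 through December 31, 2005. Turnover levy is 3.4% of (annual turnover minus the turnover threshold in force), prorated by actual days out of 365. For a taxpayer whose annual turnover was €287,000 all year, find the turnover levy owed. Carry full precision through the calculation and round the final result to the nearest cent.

January 1 – July 11, 2005: 192 days, exemption €161,000 → (€287,000 − €161,000) × 3.4% × 192/365 = €2,253.5014
July 12 – December 31, 2005: 173 days, exemption €28,000 → (€287,000 − €28,000) × 3.4% × 173/365 = €4,173.8027
Total = €6,427.3041

€6,427.30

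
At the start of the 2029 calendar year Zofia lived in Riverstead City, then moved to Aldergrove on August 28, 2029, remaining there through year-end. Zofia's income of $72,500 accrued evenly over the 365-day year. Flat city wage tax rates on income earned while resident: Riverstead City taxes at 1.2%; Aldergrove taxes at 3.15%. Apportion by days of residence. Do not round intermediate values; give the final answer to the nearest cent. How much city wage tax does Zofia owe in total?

Riverstead City, January 1 – August 27, 2029: 239 days → $72,500 × 1.2% × 239/365 = $569.6712
Aldergrove, August 28 – December 31, 2029: 126 days → $72,500 × 3.15% × 126/365 = $788.3630
Total = $1,358.0342

$1,358.03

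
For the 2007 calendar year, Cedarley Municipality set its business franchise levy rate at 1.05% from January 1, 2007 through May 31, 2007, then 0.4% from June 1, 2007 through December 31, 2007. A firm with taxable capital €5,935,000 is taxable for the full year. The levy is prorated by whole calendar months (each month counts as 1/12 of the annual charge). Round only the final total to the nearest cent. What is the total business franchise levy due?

€39,813.96

January 1 – May 31, 2007: 5 months at 1.05% → €5,935,000 × 1.05% × 5/12 = €25,965.6250
June 1 – December 31, 2007: 7 months at 0.4% → €5,935,000 × 0.4% × 7/12 = €13,848.3333
Total = €39,813.9583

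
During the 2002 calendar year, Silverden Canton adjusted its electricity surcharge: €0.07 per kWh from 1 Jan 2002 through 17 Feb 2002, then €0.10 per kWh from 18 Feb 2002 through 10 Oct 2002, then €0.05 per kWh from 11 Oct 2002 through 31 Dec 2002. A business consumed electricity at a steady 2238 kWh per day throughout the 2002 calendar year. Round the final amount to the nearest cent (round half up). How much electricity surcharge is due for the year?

€69,288.48

1 Jan – 17 Feb 2002: 48 days × 2238 kWh/day = 107,424 kWh at €0.07/kWh → €7,519.68
18 Feb – 10 Oct 2002: 235 days × 2238 kWh/day = 525,930 kWh at €0.10/kWh → €52,593.00
11 Oct – 31 Dec 2002: 82 days × 2238 kWh/day = 183,516 kWh at €0.05/kWh → €9,175.80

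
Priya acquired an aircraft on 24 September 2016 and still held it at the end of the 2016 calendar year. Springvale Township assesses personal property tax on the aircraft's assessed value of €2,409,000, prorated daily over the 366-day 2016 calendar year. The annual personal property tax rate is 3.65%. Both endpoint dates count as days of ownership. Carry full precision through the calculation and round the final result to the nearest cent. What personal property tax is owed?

Days held (24 September – 31 December 2016): 99 out of 366
Tax = €2,409,000 × 3.65% × 99/366 = €23,783.9385

€23,783.94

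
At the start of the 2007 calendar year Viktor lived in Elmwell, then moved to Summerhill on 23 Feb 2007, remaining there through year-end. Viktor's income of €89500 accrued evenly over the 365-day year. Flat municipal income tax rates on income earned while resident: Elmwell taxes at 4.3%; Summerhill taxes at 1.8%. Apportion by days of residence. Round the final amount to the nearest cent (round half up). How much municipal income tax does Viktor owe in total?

Elmwell, 1 Jan – 22 Feb 2007: 53 days → €89500 × 4.3% × 53/365 = €558.8233
Summerhill, 23 Feb – 31 Dec 2007: 312 days → €89500 × 1.8% × 312/365 = €1377.0740
Total = €1935.8973

€1935.90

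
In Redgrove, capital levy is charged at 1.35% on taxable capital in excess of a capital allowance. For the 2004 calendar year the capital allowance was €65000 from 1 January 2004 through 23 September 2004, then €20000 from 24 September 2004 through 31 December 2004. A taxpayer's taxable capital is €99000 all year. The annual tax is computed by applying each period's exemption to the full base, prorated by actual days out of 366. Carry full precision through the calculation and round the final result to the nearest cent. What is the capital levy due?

1 January – 23 September 2004: 267 days, exemption €65000 → (€99000 − €65000) × 1.35% × 267/366 = €334.8443
24 September – 31 December 2004: 99 days, exemption €20000 → (€99000 − €20000) × 1.35% × 99/366 = €288.4795
Total = €623.3238

€623.32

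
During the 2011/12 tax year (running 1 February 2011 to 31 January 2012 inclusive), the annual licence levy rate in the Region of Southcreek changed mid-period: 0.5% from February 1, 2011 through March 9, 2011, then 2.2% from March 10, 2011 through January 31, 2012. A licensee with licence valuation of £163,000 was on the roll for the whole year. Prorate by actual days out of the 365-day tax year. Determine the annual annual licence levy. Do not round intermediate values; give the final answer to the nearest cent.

February 1 – March 9, 2011: 37 days at 0.5% → £163,000 × 0.5% × 37/365 = £82.6164
March 10, 2011 – January 31, 2012: 328 days at 2.2% → £163,000 × 2.2% × 328/365 = £3,222.4877
Total = £3,305.1041

£3,305.10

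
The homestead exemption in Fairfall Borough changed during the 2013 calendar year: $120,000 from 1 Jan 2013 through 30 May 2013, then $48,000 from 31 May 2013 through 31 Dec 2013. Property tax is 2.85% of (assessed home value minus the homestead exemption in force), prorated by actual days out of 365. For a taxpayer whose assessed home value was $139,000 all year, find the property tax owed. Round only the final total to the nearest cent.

1 Jan – 30 May 2013: 150 days, exemption $120,000 → ($139,000 − $120,000) × 2.85% × 150/365 = $222.5342
31 May – 31 Dec 2013: 215 days, exemption $48,000 → ($139,000 − $48,000) × 2.85% × 215/365 = $1,527.6781
Total = $1,750.2123

$1,750.21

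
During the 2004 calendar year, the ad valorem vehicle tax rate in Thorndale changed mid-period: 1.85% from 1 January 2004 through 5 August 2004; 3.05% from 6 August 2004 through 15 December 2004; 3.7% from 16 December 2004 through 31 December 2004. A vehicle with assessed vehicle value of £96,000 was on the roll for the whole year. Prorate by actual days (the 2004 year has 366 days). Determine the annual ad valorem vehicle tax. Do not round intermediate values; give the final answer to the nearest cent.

1 January – 5 August 2004: 218 days at 1.85% → £96,000 × 1.85% × 218/366 = £1,057.8361
6 August – 15 December 2004: 132 days at 3.05% → £96,000 × 3.05% × 132/366 = £1,056.0000
16 December – 31 December 2004: 16 days at 3.7% → £96,000 × 3.7% × 16/366 = £155.2787
Total = £2,269.1148

£2,269.11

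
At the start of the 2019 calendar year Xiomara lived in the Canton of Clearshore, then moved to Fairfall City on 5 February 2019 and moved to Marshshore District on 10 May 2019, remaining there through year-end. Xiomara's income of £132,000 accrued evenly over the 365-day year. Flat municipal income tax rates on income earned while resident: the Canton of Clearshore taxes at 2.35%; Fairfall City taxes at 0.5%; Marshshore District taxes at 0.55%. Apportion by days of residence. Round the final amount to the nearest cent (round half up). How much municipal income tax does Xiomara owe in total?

The Canton of Clearshore, 1 January – 4 February 2019: 35 days → £132,000 × 2.35% × 35/365 = £297.4521
Fairfall City, 5 February – 9 May 2019: 94 days → £132,000 × 0.5% × 94/365 = £169.9726
Marshshore District, 10 May – 31 December 2019: 236 days → £132,000 × 0.55% × 236/365 = £469.4137
Total = £936.8384

£936.84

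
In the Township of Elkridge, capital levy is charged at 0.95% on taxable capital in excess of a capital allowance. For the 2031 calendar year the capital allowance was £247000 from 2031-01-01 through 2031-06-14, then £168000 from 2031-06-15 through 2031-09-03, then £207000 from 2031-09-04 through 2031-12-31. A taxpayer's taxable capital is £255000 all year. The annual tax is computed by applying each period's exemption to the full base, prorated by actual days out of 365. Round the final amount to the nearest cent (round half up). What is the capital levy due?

£366.44

2031-01-01 to 2031-06-14: 165 days, exemption £247000 → (£255000 − £247000) × 0.95% × 165/365 = £34.3562
2031-06-15 to 2031-09-03: 81 days, exemption £168000 → (£255000 − £168000) × 0.95% × 81/365 = £183.4151
2031-09-04 to 2031-12-31: 119 days, exemption £207000 → (£255000 − £207000) × 0.95% × 119/365 = £148.6685
Total = £366.4397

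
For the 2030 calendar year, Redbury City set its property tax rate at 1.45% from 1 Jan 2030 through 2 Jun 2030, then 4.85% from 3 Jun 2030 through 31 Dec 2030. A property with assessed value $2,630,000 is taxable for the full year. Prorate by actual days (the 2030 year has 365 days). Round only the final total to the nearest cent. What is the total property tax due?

1 Jan – 2 Jun 2030: 153 days at 1.45% → $2,630,000 × 1.45% × 153/365 = $15,985.3562
3 Jun – 31 Dec 2030: 212 days at 4.85% → $2,630,000 × 4.85% × 212/365 = $74,086.7397
Total = $90,072.0959

$90,072.10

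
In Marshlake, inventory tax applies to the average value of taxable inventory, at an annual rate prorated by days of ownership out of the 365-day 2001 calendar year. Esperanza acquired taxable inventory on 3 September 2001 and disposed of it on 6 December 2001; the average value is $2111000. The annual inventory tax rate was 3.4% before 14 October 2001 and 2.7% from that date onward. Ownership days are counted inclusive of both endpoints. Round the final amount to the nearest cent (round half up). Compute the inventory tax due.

$16494.72

3 September – 13 October 2001: 41 days at 3.4% → $2111000 × 3.4% × 41/365 = $8062.2849
14 October – 6 December 2001: 54 days at 2.7% → $2111000 × 2.7% × 54/365 = $8432.4329
Total = $16494.7178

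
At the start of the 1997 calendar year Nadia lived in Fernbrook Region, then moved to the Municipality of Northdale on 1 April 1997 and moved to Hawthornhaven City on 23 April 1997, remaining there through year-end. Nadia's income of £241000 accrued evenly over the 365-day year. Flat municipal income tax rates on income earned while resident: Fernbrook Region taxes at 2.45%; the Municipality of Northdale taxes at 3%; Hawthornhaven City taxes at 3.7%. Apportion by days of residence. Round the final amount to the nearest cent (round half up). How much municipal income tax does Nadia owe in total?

Fernbrook Region, 1 January – 31 March 1997: 90 days → £241000 × 2.45% × 90/365 = £1455.9041
The Municipality of Northdale, 1 April – 22 April 1997: 22 days → £241000 × 3% × 22/365 = £435.7808
Hawthornhaven City, 23 April – 31 December 1997: 253 days → £241000 × 3.7% × 253/365 = £6180.8247
Total = £8072.5096

£8072.51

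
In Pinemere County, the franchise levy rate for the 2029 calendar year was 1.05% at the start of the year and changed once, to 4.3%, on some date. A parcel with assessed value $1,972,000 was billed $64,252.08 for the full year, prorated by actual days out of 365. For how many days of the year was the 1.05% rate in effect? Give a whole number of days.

117 days

Let d = days at the first rate; then 365 − d days at the second rate.
$1,972,000 × [1.05%·d + 4.3%·(365−d)] / 365 = $64,252.08
Solving gives d = 117, so the new rate took effect on 28 Apr 2029.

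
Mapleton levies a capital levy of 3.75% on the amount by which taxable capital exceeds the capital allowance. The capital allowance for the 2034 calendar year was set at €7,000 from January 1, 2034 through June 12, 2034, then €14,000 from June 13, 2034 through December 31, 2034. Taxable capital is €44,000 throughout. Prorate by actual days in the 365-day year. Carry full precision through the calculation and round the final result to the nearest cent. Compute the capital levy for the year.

January 1 – June 12, 2034: 163 days, exemption €7,000 → (€44,000 − €7,000) × 3.75% × 163/365 = €619.6233
June 13 – December 31, 2034: 202 days, exemption €14,000 → (€44,000 − €14,000) × 3.75% × 202/365 = €622.6027
Total = €1,242.2260

€1,242.23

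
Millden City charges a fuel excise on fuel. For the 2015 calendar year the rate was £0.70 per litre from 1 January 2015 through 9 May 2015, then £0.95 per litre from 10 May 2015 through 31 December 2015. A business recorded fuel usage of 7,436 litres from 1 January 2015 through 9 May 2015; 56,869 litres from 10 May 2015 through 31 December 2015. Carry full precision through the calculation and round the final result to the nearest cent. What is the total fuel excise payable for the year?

1 January – 9 May 2015: 7,436 litres at £0.70/litre → £5,205.20
10 May – 31 December 2015: 56,869 litres at £0.95/litre → £54,025.55

£59,230.75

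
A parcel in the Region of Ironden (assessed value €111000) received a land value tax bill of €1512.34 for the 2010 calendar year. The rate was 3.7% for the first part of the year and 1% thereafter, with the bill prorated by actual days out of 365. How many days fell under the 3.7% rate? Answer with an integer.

Let d = days at the first rate; then 365 − d days at the second rate.
€111000 × [3.7%·d + 1%·(365−d)] / 365 = €1512.34
Solving gives d = 49, so the new rate took effect on 19 February 2010.

49 days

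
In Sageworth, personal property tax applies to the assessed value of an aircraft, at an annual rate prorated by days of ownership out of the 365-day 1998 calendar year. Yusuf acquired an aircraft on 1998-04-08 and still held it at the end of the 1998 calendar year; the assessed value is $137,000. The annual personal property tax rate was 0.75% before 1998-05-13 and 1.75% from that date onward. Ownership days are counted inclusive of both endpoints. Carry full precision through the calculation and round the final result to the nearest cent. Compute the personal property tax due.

$1,628.99

1998-04-08 to 1998-05-12: 35 days at 0.75% → $137,000 × 0.75% × 35/365 = $98.5274
1998-05-13 to 1998-12-31: 233 days at 1.75% → $137,000 × 1.75% × 233/365 = $1,530.4589
Total = $1,628.9863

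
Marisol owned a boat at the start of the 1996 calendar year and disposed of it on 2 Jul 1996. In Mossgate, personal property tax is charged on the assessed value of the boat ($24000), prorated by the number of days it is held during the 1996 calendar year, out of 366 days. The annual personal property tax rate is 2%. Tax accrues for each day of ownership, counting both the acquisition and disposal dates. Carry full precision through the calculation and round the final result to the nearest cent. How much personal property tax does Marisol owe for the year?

Days held (1 Jan – 2 Jul 1996): 184 out of 366
Tax = $24000 × 2% × 184/366 = $241.3115

$241.31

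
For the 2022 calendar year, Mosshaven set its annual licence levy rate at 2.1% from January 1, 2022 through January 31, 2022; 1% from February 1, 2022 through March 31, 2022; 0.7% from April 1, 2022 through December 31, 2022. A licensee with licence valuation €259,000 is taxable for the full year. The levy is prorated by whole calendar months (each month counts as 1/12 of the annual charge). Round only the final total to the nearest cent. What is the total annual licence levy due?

January 1 – January 31, 2022: 1 month at 2.1% → €259,000 × 2.1% × 1/12 = €453.2500
February 1 – March 31, 2022: 2 months at 1% → €259,000 × 1% × 2/12 = €431.6667
April 1 – December 31, 2022: 9 months at 0.7% → €259,000 × 0.7% × 9/12 = €1,359.7500
Total = €2,244.6667

€2,244.67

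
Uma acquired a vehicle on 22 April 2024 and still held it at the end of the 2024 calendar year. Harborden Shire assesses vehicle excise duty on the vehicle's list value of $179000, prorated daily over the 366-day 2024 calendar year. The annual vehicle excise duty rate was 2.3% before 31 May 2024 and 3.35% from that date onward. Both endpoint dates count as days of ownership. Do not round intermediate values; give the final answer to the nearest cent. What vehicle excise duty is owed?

22 April – 30 May 2024: 39 days at 2.3% → $179000 × 2.3% × 39/366 = $438.6967
31 May – 31 December 2024: 215 days at 3.35% → $179000 × 3.35% × 215/366 = $3522.5342
Total = $3961.2309

$3961.23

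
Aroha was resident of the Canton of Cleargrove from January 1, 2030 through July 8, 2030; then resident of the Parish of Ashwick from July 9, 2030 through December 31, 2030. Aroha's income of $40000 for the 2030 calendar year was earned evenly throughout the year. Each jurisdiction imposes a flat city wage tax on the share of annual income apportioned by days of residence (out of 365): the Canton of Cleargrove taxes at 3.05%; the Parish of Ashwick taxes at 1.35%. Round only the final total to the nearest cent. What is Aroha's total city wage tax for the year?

$892.11

The Canton of Cleargrove, January 1 – July 8, 2030: 189 days → $40000 × 3.05% × 189/365 = $631.7260
The Parish of Ashwick, July 9 – December 31, 2030: 176 days → $40000 × 1.35% × 176/365 = $260.3836
Total = $892.1096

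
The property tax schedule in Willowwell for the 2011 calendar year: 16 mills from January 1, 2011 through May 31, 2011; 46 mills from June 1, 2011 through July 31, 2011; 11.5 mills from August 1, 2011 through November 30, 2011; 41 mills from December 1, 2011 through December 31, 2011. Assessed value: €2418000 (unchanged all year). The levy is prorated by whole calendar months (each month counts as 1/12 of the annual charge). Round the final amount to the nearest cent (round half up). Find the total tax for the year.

€52188.50

January 1 – May 31, 2011: 5 months at 16 mills → €2418000 × 1.6% × 5/12 = €16120.0000
June 1 – July 31, 2011: 2 months at 46 mills → €2418000 × 4.6% × 2/12 = €18538.0000
August 1 – November 30, 2011: 4 months at 11.5 mills → €2418000 × 1.15% × 4/12 = €9269.0000
December 1 – December 31, 2011: 1 month at 41 mills → €2418000 × 4.1% × 1/12 = €8261.5000
Total = €52188.5000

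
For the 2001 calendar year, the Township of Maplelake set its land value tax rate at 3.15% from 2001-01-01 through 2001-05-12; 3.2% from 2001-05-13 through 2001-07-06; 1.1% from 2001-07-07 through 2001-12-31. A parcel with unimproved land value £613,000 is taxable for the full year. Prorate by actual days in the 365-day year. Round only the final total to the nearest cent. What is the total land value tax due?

£13,227.36

2001-01-01 to 2001-05-12: 132 days at 3.15% → £613,000 × 3.15% × 132/365 = £6,983.1616
2001-05-13 to 2001-07-06: 55 days at 3.2% → £613,000 × 3.2% × 55/365 = £2,955.8356
2001-07-07 to 2001-12-31: 178 days at 1.1% → £613,000 × 1.1% × 178/365 = £3,288.3671
Total = £13,227.3644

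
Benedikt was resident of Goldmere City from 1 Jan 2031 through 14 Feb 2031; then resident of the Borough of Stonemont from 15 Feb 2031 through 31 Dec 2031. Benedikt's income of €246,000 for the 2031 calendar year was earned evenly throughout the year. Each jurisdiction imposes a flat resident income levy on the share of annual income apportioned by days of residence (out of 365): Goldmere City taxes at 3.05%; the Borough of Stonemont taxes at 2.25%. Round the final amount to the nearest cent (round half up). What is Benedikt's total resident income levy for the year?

Goldmere City, 1 Jan – 14 Feb 2031: 45 days → €246,000 × 3.05% × 45/365 = €925.0274
The Borough of Stonemont, 15 Feb – 31 Dec 2031: 320 days → €246,000 × 2.25% × 320/365 = €4,852.6027
Total = €5,777.6301

€5,777.63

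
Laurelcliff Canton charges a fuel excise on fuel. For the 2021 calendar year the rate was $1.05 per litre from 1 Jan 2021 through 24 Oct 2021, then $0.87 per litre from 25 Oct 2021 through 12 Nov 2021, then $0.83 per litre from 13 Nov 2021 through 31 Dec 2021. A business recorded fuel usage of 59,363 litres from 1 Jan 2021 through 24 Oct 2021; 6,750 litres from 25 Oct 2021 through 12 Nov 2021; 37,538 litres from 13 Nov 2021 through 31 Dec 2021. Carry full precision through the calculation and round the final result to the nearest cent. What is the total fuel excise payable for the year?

1 Jan – 24 Oct 2021: 59,363 litres at $1.05/litre → $62,331.15
25 Oct – 12 Nov 2021: 6,750 litres at $0.87/litre → $5,872.50
13 Nov – 31 Dec 2021: 37,538 litres at $0.83/litre → $31,156.54

$99,360.19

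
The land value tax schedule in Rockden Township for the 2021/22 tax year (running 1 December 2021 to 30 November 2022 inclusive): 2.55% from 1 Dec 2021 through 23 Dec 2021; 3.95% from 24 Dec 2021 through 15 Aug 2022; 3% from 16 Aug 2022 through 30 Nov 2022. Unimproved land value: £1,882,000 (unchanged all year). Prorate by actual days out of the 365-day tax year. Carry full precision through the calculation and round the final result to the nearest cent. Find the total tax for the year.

£67,437.47

1 Dec – 23 Dec 2021: 23 days at 2.55% → £1,882,000 × 2.55% × 23/365 = £3,024.0904
24 Dec 2021 – 15 Aug 2022: 235 days at 3.95% → £1,882,000 × 3.95% × 235/365 = £47,862.0959
16 Aug – 30 Nov 2022: 107 days at 3% → £1,882,000 × 3% × 107/365 = £16,551.2877
Total = £67,437.4740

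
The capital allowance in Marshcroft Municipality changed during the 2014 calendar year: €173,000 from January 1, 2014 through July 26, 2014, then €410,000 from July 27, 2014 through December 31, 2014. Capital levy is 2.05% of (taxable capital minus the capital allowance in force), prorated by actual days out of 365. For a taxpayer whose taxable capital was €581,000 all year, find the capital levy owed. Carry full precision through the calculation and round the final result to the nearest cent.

€6,260.87

January 1 – July 26, 2014: 207 days, exemption €173,000 → (€581,000 − €173,000) × 2.05% × 207/365 = €4,743.4192
July 27 – December 31, 2014: 158 days, exemption €410,000 → (€581,000 − €410,000) × 2.05% × 158/365 = €1,517.4493
Total = €6,260.8685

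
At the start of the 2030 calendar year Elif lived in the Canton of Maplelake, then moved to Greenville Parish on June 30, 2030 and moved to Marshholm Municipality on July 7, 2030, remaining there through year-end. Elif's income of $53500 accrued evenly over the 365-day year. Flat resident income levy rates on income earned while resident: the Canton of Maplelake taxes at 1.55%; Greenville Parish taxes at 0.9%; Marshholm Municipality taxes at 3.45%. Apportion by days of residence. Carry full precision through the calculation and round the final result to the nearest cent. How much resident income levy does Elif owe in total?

$1318.30

The Canton of Maplelake, January 1 – June 29, 2030: 180 days → $53500 × 1.55% × 180/365 = $408.9452
Greenville Parish, June 30 – July 6, 2030: 7 days → $53500 × 0.9% × 7/365 = $9.2342
Marshholm Municipality, July 7 – December 31, 2030: 178 days → $53500 × 3.45% × 178/365 = $900.1192
Total = $1318.2986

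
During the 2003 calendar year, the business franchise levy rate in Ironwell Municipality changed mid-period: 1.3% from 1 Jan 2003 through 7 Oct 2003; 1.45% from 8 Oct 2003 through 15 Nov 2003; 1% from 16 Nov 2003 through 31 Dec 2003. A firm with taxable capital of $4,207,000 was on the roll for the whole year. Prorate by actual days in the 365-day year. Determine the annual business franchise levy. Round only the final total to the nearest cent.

$53,774.68

1 Jan – 7 Oct 2003: 280 days at 1.3% → $4,207,000 × 1.3% × 280/365 = $41,954.7397
8 Oct – 15 Nov 2003: 39 days at 1.45% → $4,207,000 × 1.45% × 39/365 = $6,517.9685
16 Nov – 31 Dec 2003: 46 days at 1% → $4,207,000 × 1% × 46/365 = $5,301.9726
Total = $53,774.6808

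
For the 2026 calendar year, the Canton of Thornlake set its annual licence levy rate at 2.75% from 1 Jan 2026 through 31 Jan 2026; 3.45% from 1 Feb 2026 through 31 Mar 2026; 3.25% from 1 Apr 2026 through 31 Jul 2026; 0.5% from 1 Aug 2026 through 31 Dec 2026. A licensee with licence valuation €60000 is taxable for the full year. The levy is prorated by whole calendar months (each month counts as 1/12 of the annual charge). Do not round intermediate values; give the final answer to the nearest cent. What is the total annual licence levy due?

€1257.50

1 Jan – 31 Jan 2026: 1 month at 2.75% → €60000 × 2.75% × 1/12 = €137.5000
1 Feb – 31 Mar 2026: 2 months at 3.45% → €60000 × 3.45% × 2/12 = €345.0000
1 Apr – 31 Jul 2026: 4 months at 3.25% → €60000 × 3.25% × 4/12 = €650.0000
1 Aug – 31 Dec 2026: 5 months at 0.5% → €60000 × 0.5% × 5/12 = €125.0000
Total = €1257.5000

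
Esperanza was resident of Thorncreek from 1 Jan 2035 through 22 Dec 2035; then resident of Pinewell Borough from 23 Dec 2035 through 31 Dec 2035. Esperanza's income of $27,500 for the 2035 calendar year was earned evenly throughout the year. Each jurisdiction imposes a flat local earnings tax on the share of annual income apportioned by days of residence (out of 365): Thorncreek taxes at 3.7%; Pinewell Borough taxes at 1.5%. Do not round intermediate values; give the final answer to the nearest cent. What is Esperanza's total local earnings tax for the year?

$1,002.58

Thorncreek, 1 Jan – 22 Dec 2035: 356 days → $27,500 × 3.7% × 356/365 = $992.4110
Pinewell Borough, 23 Dec – 31 Dec 2035: 9 days → $27,500 × 1.5% × 9/365 = $10.1712
Total = $1,002.5822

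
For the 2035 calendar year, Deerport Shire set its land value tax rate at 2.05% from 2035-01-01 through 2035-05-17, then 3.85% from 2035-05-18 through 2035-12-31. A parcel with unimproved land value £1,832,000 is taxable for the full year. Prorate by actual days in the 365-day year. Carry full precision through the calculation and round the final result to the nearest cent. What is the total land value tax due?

£58,154.71

2035-01-01 to 2035-05-17: 137 days at 2.05% → £1,832,000 × 2.05% × 137/365 = £14,096.3616
2035-05-18 to 2035-12-31: 228 days at 3.85% → £1,832,000 × 3.85% × 228/365 = £44,058.3452
Total = £58,154.7068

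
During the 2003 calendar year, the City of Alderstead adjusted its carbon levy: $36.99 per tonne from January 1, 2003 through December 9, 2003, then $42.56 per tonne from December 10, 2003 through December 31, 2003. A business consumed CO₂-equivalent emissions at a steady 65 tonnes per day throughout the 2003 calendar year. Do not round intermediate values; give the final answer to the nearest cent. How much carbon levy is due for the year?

January 1 – December 9, 2003: 343 days × 65 tonnes/day = 22,295 tonnes at $36.99/tonne → $824,692.05
December 10 – December 31, 2003: 22 days × 65 tonnes/day = 1,430 tonnes at $42.56/tonne → $60,860.80

$885,552.85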